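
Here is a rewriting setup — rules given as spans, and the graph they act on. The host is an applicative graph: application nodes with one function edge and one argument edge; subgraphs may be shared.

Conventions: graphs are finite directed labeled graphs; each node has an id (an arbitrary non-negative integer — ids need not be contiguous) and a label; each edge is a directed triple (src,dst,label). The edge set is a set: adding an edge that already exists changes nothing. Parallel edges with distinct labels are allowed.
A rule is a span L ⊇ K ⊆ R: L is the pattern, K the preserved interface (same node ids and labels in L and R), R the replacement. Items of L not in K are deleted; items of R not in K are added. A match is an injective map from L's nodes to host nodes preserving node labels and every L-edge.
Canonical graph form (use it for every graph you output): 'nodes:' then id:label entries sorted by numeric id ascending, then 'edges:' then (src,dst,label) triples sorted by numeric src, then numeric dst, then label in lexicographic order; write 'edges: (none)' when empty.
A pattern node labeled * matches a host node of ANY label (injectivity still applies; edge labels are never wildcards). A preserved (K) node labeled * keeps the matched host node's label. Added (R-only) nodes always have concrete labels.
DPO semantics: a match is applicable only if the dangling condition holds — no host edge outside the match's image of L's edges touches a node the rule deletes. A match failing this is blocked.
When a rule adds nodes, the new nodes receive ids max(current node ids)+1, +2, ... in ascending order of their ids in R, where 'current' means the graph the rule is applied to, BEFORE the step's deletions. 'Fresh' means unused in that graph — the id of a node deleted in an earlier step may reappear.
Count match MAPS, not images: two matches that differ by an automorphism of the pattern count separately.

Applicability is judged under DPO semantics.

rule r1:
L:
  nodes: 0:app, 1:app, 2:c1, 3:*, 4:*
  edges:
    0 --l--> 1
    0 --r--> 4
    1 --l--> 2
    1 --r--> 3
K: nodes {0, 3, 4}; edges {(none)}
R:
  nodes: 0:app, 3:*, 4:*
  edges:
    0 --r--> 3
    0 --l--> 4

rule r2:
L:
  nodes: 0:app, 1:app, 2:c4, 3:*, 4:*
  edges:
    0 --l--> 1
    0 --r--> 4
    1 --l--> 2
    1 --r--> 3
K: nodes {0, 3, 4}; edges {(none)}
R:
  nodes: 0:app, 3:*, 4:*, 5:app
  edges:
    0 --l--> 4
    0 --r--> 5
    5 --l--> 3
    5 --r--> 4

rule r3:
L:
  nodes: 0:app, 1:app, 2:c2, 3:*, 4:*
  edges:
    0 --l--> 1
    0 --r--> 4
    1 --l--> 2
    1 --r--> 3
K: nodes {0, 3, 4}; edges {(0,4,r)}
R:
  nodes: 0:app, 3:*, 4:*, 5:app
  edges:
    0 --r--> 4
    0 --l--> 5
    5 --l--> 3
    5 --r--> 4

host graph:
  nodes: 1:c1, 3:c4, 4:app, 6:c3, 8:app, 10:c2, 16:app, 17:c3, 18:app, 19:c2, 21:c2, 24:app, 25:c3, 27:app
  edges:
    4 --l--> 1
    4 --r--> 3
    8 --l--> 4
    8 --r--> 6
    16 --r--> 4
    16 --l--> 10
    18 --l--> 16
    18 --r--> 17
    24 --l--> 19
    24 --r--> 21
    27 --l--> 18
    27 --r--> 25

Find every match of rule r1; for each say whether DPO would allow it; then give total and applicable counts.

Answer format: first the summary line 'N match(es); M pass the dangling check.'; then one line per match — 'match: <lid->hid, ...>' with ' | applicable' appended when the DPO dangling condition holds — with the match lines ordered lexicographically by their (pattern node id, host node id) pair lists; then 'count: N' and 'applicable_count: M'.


1 match(es); 0 pass the dangling check.
match: 0->8, 1->4, 2->1, 3->3, 4->6
count: 1
applicable_count: 0


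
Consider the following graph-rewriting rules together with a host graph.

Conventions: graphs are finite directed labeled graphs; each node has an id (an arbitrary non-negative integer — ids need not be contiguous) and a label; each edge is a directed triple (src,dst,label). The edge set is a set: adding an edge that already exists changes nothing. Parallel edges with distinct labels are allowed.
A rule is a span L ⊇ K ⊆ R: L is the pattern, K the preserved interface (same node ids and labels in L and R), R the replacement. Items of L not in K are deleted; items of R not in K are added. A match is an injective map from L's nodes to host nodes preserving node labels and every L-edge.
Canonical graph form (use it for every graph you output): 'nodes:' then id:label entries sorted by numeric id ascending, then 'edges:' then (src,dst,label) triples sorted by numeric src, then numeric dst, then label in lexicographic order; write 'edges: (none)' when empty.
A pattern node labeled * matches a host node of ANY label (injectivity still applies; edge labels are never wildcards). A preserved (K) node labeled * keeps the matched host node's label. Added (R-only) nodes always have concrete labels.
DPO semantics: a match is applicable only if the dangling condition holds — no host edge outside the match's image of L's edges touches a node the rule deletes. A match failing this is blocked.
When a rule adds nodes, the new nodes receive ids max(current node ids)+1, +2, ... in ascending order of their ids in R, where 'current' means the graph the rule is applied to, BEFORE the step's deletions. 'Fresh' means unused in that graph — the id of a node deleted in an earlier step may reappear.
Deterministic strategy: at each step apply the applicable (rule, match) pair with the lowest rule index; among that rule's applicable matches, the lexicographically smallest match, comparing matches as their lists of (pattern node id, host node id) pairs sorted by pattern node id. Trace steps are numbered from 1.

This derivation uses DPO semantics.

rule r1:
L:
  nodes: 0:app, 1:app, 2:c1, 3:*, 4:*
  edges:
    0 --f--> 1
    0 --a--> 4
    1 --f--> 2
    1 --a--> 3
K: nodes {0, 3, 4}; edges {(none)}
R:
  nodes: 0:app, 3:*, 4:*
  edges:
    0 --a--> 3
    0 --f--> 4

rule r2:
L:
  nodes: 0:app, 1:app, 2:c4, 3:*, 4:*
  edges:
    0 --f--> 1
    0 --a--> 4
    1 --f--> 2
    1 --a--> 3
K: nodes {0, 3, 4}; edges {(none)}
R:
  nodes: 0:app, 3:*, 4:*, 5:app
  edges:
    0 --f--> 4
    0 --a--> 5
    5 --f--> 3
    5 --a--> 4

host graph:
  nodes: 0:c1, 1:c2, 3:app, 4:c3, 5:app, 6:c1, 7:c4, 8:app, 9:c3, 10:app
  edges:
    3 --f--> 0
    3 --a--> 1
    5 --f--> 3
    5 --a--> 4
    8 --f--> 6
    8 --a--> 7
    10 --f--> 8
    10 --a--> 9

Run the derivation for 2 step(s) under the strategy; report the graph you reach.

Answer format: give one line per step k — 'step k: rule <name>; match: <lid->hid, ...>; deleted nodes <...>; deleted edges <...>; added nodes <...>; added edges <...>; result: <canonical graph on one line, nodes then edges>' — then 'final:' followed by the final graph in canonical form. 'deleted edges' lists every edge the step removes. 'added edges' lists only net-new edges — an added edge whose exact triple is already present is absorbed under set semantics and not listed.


step 1: rule r1; match: 0->5, 1->3, 2->0, 3->1, 4->4; deleted nodes 0, 3; deleted edges (3,0,f); (3,1,a); (5,3,f); (5,4,a); added nodes (none); added edges (5,1,a); (5,4,f); result: nodes: 1:c2, 4:c3, 5:app, 6:c1, 7:c4, 8:app, 9:c3, 10:app edges: (5,1,a); (5,4,f); (8,6,f); (8,7,a); (10,8,f); (10,9,a)
step 2: rule r1; match: 0->10, 1->8, 2->6, 3->7, 4->9; deleted nodes 6, 8; deleted edges (8,6,f); (8,7,a); (10,8,f); (10,9,a); added nodes (none); added edges (10,7,a); (10,9,f); result: nodes: 1:c2, 4:c3, 5:app, 7:c4, 9:c3, 10:app edges: (5,1,a); (5,4,f); (10,7,a); (10,9,f)
final:
nodes: 1:c2, 4:c3, 5:app, 7:c4, 9:c3, 10:app
edges: (5,1,a); (5,4,f); (10,7,a); (10,9,f)


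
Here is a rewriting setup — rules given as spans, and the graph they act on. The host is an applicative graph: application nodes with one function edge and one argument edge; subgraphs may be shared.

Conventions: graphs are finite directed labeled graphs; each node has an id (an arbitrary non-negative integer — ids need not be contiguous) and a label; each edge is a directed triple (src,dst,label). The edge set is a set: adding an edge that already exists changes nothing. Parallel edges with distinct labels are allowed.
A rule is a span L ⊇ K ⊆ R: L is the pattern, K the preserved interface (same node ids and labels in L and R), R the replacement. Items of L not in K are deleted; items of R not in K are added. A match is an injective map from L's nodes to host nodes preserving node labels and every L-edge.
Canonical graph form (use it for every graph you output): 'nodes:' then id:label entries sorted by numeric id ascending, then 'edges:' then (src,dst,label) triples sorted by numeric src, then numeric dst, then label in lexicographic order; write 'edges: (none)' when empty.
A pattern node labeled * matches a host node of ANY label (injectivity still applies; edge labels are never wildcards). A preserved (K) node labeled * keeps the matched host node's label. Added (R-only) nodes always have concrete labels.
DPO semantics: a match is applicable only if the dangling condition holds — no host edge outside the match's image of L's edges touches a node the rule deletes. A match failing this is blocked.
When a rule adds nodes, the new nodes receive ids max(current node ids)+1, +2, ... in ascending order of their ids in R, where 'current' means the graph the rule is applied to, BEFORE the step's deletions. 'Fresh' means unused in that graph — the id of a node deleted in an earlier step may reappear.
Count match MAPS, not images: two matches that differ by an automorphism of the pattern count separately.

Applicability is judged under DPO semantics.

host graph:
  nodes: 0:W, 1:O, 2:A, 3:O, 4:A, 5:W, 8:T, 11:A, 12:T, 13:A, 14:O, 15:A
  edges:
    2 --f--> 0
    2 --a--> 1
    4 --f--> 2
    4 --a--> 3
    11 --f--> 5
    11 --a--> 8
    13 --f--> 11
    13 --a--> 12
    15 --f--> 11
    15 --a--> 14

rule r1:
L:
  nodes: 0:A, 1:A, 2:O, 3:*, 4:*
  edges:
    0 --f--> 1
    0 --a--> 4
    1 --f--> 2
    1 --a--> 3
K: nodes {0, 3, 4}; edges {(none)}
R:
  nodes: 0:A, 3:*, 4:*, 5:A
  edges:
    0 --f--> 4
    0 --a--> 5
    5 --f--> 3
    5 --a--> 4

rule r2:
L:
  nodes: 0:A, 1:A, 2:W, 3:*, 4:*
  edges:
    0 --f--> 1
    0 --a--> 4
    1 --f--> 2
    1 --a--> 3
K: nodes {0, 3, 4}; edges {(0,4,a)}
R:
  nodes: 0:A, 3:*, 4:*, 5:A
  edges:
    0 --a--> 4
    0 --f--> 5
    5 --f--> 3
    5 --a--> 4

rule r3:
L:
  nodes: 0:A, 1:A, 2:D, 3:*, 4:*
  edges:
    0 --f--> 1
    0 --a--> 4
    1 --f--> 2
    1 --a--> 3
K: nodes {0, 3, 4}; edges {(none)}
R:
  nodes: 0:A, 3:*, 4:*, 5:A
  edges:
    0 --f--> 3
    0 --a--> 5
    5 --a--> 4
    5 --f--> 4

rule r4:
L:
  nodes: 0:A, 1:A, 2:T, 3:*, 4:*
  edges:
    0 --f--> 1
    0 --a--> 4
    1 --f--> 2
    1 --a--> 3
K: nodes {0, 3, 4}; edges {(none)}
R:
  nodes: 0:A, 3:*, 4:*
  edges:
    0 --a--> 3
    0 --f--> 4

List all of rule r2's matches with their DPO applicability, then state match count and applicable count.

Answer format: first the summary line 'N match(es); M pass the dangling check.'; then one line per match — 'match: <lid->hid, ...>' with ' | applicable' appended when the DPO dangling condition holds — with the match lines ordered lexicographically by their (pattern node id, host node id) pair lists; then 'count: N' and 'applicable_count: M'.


3 match(es); 1 pass the dangling check.
match: 0->4, 1->2, 2->0, 3->1, 4->3 | applicable
match: 0->13, 1->11, 2->5, 3->8, 4->12
match: 0->15, 1->11, 2->5, 3->8, 4->14
count: 3
applicable_count: 1


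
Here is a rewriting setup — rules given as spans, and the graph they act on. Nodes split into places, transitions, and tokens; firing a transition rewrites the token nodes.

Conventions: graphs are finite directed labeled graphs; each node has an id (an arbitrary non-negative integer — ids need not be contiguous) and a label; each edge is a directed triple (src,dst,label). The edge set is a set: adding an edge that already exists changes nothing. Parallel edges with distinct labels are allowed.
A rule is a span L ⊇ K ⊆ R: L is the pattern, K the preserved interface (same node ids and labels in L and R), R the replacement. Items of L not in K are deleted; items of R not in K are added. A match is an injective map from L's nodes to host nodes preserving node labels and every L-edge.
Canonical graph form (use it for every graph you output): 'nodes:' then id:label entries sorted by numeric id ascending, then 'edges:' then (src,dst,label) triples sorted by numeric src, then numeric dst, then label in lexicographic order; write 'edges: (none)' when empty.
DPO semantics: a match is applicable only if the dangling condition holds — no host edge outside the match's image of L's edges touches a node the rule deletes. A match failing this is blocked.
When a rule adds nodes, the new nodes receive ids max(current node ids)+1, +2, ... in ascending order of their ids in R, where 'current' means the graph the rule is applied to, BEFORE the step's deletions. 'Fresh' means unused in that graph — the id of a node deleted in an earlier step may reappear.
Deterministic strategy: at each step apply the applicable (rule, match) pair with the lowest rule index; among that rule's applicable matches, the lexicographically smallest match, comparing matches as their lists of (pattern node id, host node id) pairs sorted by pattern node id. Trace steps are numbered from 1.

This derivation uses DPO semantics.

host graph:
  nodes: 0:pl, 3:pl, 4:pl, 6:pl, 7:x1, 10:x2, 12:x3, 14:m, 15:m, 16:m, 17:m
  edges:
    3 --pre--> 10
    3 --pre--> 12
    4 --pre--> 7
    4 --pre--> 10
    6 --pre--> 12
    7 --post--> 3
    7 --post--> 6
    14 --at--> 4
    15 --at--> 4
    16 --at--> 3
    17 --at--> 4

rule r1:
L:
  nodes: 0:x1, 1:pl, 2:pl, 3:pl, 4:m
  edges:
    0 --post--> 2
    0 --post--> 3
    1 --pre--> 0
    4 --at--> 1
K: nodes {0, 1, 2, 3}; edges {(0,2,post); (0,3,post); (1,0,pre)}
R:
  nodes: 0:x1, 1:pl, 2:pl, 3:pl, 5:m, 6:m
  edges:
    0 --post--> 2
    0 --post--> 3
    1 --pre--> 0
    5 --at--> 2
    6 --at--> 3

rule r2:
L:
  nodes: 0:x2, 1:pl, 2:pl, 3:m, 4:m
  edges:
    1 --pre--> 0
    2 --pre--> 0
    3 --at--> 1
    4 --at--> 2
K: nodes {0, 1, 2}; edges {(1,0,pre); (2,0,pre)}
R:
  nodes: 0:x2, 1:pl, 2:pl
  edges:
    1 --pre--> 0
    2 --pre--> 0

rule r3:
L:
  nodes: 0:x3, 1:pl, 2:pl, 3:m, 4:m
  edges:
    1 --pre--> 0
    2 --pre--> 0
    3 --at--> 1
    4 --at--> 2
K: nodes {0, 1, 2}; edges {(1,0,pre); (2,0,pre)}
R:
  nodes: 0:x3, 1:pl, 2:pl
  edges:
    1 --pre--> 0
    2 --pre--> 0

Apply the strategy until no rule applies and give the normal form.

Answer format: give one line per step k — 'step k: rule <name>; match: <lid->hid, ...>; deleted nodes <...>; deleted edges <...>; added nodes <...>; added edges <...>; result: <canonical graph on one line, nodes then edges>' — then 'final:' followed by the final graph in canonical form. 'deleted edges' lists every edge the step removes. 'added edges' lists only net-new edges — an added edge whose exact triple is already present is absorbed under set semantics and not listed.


step 1: rule r1; match: 0->7, 1->4, 2->3, 3->6, 4->14; deleted nodes 14; deleted edges (14,4,at); added nodes 18, 19; added edges (18,3,at); (19,6,at); result: nodes: 0:pl, 3:pl, 4:pl, 6:pl, 7:x1, 10:x2, 12:x3, 15:m, 16:m, 17:m, 18:m, 19:m edges: (3,10,pre); (3,12,pre); (4,7,pre); (4,10,pre); (6,12,pre); (7,3,post); (7,6,post); (15,4,at); (16,3,at); (17,4,at); (18,3,at); (19,6,at)
step 2: rule r1; match: 0->7, 1->4, 2->3, 3->6, 4->15; deleted nodes 15; deleted edges (15,4,at); added nodes 20, 21; added edges (20,3,at); (21,6,at); result: nodes: 0:pl, 3:pl, 4:pl, 6:pl, 7:x1, 10:x2, 12:x3, 16:m, 17:m, 18:m, 19:m, 20:m, 21:m edges: (3,10,pre); (3,12,pre); (4,7,pre); (4,10,pre); (6,12,pre); (7,3,post); (7,6,post); (16,3,at); (17,4,at); (18,3,at); (19,6,at); (20,3,at); (21,6,at)
step 3: rule r1; match: 0->7, 1->4, 2->3, 3->6, 4->17; deleted nodes 17; deleted edges (17,4,at); added nodes 22, 23; added edges (22,3,at); (23,6,at); result: nodes: 0:pl, 3:pl, 4:pl, 6:pl, 7:x1, 10:x2, 12:x3, 16:m, 18:m, 19:m, 20:m, 21:m, 22:m, 23:m edges: (3,10,pre); (3,12,pre); (4,7,pre); (4,10,pre); (6,12,pre); (7,3,post); (7,6,post); (16,3,at); (18,3,at); (19,6,at); (20,3,at); (21,6,at); (22,3,at); (23,6,at)
step 4: rule r3; match: 0->12, 1->3, 2->6, 3->16, 4->19; deleted nodes 16, 19; deleted edges (16,3,at); (19,6,at); added nodes (none); added edges (none); result: nodes: 0:pl, 3:pl, 4:pl, 6:pl, 7:x1, 10:x2, 12:x3, 18:m, 20:m, 21:m, 22:m, 23:m edges: (3,10,pre); (3,12,pre); (4,7,pre); (4,10,pre); (6,12,pre); (7,3,post); (7,6,post); (18,3,at); (20,3,at); (21,6,at); (22,3,at); (23,6,at)
step 5: rule r3; match: 0->12, 1->3, 2->6, 3->18, 4->21; deleted nodes 18, 21; deleted edges (18,3,at); (21,6,at); added nodes (none); added edges (none); result: nodes: 0:pl, 3:pl, 4:pl, 6:pl, 7:x1, 10:x2, 12:x3, 20:m, 22:m, 23:m edges: (3,10,pre); (3,12,pre); (4,7,pre); (4,10,pre); (6,12,pre); (7,3,post); (7,6,post); (20,3,at); (22,3,at); (23,6,at)
step 6: rule r3; match: 0->12, 1->3, 2->6, 3->20, 4->23; deleted nodes 20, 23; deleted edges (20,3,at); (23,6,at); added nodes (none); added edges (none); result: nodes: 0:pl, 3:pl, 4:pl, 6:pl, 7:x1, 10:x2, 12:x3, 22:m edges: (3,10,pre); (3,12,pre); (4,7,pre); (4,10,pre); (6,12,pre); (7,3,post); (7,6,post); (22,3,at)
final:
nodes: 0:pl, 3:pl, 4:pl, 6:pl, 7:x1, 10:x2, 12:x3, 22:m
edges: (3,10,pre); (3,12,pre); (4,7,pre); (4,10,pre); (6,12,pre); (7,3,post); (7,6,post); (22,3,at)


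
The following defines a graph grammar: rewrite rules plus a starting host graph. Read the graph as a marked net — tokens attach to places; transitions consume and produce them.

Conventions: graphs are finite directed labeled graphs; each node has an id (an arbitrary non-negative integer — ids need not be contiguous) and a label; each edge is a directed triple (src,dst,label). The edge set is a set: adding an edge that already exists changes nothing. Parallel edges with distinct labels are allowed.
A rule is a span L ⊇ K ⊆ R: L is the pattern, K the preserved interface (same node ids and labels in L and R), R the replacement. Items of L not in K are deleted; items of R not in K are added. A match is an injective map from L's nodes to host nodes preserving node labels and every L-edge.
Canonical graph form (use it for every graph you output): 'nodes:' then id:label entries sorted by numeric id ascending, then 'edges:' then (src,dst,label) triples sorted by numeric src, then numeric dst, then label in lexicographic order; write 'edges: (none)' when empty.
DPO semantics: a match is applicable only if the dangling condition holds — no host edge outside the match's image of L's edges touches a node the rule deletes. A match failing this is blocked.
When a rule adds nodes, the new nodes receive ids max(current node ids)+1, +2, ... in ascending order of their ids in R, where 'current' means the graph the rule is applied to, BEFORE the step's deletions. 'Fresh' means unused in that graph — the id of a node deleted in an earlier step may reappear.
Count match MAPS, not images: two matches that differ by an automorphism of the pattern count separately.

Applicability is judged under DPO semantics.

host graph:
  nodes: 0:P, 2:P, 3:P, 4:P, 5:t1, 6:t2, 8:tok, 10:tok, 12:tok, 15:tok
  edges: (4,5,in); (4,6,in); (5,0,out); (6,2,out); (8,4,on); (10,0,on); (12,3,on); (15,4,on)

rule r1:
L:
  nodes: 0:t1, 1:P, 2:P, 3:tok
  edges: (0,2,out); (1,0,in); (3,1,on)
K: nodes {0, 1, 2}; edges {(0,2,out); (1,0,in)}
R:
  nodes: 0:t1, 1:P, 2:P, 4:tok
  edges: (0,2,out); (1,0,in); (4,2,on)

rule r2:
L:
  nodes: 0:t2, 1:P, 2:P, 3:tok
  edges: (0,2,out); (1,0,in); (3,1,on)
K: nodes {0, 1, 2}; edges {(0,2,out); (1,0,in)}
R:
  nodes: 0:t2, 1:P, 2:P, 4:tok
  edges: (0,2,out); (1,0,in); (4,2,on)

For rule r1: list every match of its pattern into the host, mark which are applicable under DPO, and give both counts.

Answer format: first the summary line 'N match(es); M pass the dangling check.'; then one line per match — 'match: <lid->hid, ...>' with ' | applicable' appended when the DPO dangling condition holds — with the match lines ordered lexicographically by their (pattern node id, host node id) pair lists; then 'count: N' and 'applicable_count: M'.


2 match(es); 2 pass the dangling check.
match: 0->5, 1->4, 2->0, 3->8 | applicable
match: 0->5, 1->4, 2->0, 3->15 | applicable
count: 2
applicable_count: 2


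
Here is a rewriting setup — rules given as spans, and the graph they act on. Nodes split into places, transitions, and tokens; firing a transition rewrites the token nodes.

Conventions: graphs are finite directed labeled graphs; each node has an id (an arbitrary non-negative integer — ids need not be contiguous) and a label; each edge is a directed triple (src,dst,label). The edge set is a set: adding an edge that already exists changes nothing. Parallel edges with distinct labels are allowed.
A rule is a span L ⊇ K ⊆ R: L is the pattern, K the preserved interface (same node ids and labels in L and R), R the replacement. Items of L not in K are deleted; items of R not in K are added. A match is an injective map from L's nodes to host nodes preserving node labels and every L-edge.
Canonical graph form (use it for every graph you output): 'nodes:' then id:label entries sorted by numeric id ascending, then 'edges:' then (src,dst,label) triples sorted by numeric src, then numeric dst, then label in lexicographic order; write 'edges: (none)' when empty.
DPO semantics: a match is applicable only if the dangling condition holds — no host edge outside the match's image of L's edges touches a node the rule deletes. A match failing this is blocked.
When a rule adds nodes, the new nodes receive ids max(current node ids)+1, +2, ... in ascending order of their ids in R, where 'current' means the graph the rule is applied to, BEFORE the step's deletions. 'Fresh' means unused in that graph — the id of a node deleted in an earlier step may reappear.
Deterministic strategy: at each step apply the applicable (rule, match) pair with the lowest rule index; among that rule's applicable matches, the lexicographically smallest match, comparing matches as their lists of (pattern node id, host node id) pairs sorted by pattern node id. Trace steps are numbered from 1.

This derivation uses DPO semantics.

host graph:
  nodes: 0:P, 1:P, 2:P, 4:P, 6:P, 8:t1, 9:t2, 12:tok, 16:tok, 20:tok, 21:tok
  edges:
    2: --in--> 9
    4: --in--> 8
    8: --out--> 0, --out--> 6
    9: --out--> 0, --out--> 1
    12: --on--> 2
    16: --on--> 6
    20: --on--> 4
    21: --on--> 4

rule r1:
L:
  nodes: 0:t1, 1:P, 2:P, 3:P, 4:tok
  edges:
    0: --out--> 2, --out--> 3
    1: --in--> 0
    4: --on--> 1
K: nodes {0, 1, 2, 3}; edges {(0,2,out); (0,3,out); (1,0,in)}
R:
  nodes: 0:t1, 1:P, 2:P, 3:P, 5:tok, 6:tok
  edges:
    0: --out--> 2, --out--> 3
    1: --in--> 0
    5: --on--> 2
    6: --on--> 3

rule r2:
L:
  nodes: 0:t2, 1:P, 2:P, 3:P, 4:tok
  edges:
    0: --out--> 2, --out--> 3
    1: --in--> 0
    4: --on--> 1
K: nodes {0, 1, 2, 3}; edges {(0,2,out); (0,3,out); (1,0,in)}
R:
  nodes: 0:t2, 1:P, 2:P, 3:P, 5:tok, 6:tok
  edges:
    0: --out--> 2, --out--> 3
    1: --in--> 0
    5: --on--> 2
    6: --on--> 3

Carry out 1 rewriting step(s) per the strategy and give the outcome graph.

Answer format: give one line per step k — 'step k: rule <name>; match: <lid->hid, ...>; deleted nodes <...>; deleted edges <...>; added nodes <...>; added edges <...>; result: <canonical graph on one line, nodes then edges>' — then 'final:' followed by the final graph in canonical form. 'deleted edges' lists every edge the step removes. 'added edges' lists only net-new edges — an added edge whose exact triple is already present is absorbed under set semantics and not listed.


step 1: rule r1; match: 0->8, 1->4, 2->0, 3->6, 4->20; deleted nodes 20; deleted edges (20,4,on); added nodes 22, 23; added edges (22,0,on); (23,6,on); result: nodes: 0:P, 1:P, 2:P, 4:P, 6:P, 8:t1, 9:t2, 12:tok, 16:tok, 21:tok, 22:tok, 23:tok edges: (2,9,in); (4,8,in); (8,0,out); (8,6,out); (9,0,out); (9,1,out); (12,2,on); (16,6,on); (21,4,on); (22,0,on); (23,6,on)
final:
nodes: 0:P, 1:P, 2:P, 4:P, 6:P, 8:t1, 9:t2, 12:tok, 16:tok, 21:tok, 22:tok, 23:tok
edges: (2,9,in); (4,8,in); (8,0,out); (8,6,out); (9,0,out); (9,1,out); (12,2,on); (16,6,on); (21,4,on); (22,0,on); (23,6,on)


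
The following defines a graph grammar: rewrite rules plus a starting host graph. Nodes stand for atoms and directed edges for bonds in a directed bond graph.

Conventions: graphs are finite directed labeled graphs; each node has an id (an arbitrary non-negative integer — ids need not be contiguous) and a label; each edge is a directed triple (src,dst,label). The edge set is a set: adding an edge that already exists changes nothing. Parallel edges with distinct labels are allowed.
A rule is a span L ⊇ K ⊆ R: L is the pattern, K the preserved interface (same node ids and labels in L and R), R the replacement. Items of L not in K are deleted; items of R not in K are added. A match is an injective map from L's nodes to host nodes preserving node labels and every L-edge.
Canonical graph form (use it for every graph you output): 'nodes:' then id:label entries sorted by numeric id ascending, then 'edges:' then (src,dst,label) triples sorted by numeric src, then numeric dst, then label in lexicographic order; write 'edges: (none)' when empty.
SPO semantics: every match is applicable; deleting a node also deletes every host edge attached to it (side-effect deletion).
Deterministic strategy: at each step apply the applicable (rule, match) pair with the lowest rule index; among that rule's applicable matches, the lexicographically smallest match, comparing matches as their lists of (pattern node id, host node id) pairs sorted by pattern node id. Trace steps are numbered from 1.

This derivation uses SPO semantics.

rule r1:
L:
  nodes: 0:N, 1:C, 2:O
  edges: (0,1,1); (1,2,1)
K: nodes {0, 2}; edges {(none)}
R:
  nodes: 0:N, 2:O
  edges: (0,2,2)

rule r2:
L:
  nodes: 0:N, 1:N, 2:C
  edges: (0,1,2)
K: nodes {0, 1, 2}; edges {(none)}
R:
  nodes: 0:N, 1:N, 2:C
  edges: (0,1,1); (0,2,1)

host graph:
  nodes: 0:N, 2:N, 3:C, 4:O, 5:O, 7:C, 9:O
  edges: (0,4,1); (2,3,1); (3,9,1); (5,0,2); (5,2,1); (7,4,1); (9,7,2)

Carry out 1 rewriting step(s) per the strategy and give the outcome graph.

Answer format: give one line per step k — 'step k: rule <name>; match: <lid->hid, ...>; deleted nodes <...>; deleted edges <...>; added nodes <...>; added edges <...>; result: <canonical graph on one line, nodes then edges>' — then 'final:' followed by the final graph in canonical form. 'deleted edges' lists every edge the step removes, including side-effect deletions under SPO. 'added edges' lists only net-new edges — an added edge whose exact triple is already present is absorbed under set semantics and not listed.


step 1: rule r1; match: 0->2, 1->3, 2->9; deleted nodes 3; deleted edges (2,3,1); (3,9,1); added nodes (none); added edges (2,9,2); result: nodes: 0:N, 2:N, 4:O, 5:O, 7:C, 9:O edges: (0,4,1); (2,9,2); (5,0,2); (5,2,1); (7,4,1); (9,7,2)
final:
nodes: 0:N, 2:N, 4:O, 5:O, 7:C, 9:O
edges: (0,4,1); (2,9,2); (5,0,2); (5,2,1); (7,4,1); (9,7,2)


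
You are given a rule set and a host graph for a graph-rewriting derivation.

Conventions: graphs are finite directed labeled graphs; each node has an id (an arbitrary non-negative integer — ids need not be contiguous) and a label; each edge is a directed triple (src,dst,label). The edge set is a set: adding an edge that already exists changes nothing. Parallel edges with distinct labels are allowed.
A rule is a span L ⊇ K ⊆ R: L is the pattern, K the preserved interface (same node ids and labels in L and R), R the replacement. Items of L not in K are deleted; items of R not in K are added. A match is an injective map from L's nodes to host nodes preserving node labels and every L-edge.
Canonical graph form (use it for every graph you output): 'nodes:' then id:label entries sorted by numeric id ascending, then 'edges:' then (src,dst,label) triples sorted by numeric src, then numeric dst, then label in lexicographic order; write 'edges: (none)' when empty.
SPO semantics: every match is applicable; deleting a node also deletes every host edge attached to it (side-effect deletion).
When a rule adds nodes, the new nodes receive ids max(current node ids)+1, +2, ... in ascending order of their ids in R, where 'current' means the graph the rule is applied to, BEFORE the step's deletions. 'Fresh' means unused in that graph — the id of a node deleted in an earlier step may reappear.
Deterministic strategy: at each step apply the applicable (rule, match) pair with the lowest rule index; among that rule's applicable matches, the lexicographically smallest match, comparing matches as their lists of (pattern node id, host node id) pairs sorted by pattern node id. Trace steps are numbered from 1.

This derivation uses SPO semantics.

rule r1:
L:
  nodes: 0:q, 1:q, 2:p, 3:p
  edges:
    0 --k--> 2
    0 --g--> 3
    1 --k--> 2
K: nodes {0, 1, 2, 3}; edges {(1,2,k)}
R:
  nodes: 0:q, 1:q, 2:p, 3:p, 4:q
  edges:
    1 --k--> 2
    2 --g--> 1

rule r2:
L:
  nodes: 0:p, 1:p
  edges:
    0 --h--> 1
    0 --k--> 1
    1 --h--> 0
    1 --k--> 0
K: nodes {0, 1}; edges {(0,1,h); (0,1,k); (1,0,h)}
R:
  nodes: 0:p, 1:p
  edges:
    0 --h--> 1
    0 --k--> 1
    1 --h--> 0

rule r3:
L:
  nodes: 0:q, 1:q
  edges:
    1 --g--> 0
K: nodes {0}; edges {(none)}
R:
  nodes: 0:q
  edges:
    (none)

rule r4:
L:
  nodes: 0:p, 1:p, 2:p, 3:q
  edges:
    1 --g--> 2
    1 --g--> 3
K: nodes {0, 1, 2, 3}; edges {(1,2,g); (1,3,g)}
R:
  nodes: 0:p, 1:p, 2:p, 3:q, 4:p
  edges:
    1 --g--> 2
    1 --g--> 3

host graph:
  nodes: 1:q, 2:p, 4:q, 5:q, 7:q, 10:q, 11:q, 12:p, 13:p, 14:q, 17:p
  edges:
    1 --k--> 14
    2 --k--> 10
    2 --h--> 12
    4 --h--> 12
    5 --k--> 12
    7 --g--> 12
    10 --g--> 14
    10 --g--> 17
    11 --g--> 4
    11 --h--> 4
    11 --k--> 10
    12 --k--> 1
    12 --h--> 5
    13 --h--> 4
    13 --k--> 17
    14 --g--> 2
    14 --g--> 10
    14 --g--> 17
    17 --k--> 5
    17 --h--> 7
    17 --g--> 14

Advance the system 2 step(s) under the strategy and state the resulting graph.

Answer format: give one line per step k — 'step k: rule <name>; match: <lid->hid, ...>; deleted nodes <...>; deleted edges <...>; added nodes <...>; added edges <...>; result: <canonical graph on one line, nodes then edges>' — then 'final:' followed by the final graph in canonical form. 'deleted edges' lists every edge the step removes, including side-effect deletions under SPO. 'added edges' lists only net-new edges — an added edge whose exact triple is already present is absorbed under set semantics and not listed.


step 1: rule r3; match: 0->4, 1->11; deleted nodes 11; deleted edges (11,4,g); (11,4,h); (11,10,k); added nodes (none); added edges (none); result: nodes: 1:q, 2:p, 4:q, 5:q, 7:q, 10:q, 12:p, 13:p, 14:q, 17:p edges: (1,14,k); (2,10,k); (2,12,h); (4,12,h); (5,12,k); (7,12,g); (10,14,g); (10,17,g); (12,1,k); (12,5,h); (13,4,h); (13,17,k); (14,2,g); (14,10,g); (14,17,g); (17,5,k); (17,7,h); (17,14,g)
step 2: rule r3; match: 0->10, 1->14; deleted nodes 14; deleted edges (1,14,k); (10,14,g); (14,2,g); (14,10,g); (14,17,g); (17,14,g); added nodes (none); added edges (none); result: nodes: 1:q, 2:p, 4:q, 5:q, 7:q, 10:q, 12:p, 13:p, 17:p edges: (2,10,k); (2,12,h); (4,12,h); (5,12,k); (7,12,g); (10,17,g); (12,1,k); (12,5,h); (13,4,h); (13,17,k); (17,5,k); (17,7,h)
final:
nodes: 1:q, 2:p, 4:q, 5:q, 7:q, 10:q, 12:p, 13:p, 17:p
edges: (2,10,k); (2,12,h); (4,12,h); (5,12,k); (7,12,g); (10,17,g); (12,1,k); (12,5,h); (13,4,h); (13,17,k); (17,5,k); (17,7,h)


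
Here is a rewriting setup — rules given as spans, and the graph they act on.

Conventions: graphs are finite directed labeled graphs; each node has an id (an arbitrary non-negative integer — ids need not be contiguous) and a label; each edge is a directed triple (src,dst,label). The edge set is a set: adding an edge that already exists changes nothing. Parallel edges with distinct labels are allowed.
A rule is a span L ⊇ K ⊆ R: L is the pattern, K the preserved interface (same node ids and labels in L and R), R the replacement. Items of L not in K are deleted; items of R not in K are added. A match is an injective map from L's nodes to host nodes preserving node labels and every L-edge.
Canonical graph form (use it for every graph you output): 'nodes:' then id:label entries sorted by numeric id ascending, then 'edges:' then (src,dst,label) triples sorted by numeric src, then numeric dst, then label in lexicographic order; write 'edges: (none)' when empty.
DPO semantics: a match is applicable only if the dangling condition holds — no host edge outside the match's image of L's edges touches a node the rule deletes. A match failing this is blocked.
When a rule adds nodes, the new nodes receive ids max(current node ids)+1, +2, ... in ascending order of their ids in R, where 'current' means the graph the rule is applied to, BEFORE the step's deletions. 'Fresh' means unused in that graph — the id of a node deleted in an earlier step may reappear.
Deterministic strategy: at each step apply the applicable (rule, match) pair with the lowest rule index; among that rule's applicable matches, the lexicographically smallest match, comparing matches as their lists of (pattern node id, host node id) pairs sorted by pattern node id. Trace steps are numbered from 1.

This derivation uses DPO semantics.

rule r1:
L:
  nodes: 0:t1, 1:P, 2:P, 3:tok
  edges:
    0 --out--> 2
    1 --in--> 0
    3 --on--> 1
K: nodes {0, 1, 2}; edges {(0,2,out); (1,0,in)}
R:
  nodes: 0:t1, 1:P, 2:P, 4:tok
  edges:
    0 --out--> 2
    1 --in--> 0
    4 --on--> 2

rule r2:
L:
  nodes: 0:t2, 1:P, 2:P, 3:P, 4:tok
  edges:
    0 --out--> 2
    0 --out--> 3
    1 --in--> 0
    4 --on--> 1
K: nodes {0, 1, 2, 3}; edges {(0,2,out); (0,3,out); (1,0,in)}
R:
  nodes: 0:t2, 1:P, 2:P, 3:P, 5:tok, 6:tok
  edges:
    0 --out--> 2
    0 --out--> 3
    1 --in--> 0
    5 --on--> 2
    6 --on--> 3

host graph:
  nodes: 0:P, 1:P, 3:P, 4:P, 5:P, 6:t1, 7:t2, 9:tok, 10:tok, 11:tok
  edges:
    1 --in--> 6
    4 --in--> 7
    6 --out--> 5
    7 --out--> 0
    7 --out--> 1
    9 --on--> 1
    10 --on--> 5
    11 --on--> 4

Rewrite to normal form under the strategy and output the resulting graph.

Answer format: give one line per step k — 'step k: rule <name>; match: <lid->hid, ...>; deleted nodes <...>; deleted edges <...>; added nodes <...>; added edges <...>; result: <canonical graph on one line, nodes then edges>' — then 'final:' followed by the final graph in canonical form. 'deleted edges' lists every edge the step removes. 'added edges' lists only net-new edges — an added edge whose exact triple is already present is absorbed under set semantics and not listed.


step 1: rule r1; match: 0->6, 1->1, 2->5, 3->9; deleted nodes 9; deleted edges (9,1,on); added nodes 12; added edges (12,5,on); result: nodes: 0:P, 1:P, 3:P, 4:P, 5:P, 6:t1, 7:t2, 10:tok, 11:tok, 12:tok edges: (1,6,in); (4,7,in); (6,5,out); (7,0,out); (7,1,out); (10,5,on); (11,4,on); (12,5,on)
step 2: rule r2; match: 0->7, 1->4, 2->0, 3->1, 4->11; deleted nodes 11; deleted edges (11,4,on); added nodes 13, 14; added edges (13,0,on); (14,1,on); result: nodes: 0:P, 1:P, 3:P, 4:P, 5:P, 6:t1, 7:t2, 10:tok, 12:tok, 13:tok, 14:tok edges: (1,6,in); (4,7,in); (6,5,out); (7,0,out); (7,1,out); (10,5,on); (12,5,on); (13,0,on); (14,1,on)
step 3: rule r1; match: 0->6, 1->1, 2->5, 3->14; deleted nodes 14; deleted edges (14,1,on); added nodes 15; added edges (15,5,on); result: nodes: 0:P, 1:P, 3:P, 4:P, 5:P, 6:t1, 7:t2, 10:tok, 12:tok, 13:tok, 15:tok edges: (1,6,in); (4,7,in); (6,5,out); (7,0,out); (7,1,out); (10,5,on); (12,5,on); (13,0,on); (15,5,on)
final:
nodes: 0:P, 1:P, 3:P, 4:P, 5:P, 6:t1, 7:t2, 10:tok, 12:tok, 13:tok, 15:tok
edges: (1,6,in); (4,7,in); (6,5,out); (7,0,out); (7,1,out); (10,5,on); (12,5,on); (13,0,on); (15,5,on)


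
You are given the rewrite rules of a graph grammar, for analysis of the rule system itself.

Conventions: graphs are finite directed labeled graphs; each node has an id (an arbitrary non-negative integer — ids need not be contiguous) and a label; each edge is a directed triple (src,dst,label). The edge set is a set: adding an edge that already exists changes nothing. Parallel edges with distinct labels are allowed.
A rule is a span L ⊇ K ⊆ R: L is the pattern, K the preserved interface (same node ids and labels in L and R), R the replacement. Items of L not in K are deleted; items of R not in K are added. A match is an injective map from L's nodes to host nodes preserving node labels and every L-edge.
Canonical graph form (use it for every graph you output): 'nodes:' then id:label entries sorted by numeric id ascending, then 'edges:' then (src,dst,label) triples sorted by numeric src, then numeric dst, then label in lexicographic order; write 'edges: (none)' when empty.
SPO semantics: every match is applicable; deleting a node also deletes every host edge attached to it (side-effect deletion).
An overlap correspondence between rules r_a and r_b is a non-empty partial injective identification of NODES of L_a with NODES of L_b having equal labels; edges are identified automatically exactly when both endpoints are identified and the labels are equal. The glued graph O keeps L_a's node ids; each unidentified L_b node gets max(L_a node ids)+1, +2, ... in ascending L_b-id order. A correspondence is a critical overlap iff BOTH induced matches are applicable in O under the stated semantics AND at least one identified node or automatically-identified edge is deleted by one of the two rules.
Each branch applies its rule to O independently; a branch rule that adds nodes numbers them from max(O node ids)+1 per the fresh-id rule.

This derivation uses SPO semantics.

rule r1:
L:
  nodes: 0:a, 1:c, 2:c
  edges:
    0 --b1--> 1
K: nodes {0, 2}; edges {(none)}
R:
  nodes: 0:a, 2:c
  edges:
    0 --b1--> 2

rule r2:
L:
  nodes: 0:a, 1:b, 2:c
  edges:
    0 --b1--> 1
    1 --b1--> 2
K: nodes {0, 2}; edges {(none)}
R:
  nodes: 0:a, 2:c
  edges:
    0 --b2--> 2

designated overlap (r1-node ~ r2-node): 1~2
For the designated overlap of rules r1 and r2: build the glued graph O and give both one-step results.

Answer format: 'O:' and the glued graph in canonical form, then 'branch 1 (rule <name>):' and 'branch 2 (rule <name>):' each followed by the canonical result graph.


O:
nodes: 0:a, 1:c, 2:c, 3:a, 4:b
edges: (0,1,b1); (3,4,b1); (4,1,b1)
branch 1 (rule r1):
nodes: 0:a, 2:c, 3:a, 4:b
edges: (0,2,b1); (3,4,b1)
branch 2 (rule r2):
nodes: 0:a, 1:c, 2:c, 3:a
edges: (0,1,b1); (3,1,b2)


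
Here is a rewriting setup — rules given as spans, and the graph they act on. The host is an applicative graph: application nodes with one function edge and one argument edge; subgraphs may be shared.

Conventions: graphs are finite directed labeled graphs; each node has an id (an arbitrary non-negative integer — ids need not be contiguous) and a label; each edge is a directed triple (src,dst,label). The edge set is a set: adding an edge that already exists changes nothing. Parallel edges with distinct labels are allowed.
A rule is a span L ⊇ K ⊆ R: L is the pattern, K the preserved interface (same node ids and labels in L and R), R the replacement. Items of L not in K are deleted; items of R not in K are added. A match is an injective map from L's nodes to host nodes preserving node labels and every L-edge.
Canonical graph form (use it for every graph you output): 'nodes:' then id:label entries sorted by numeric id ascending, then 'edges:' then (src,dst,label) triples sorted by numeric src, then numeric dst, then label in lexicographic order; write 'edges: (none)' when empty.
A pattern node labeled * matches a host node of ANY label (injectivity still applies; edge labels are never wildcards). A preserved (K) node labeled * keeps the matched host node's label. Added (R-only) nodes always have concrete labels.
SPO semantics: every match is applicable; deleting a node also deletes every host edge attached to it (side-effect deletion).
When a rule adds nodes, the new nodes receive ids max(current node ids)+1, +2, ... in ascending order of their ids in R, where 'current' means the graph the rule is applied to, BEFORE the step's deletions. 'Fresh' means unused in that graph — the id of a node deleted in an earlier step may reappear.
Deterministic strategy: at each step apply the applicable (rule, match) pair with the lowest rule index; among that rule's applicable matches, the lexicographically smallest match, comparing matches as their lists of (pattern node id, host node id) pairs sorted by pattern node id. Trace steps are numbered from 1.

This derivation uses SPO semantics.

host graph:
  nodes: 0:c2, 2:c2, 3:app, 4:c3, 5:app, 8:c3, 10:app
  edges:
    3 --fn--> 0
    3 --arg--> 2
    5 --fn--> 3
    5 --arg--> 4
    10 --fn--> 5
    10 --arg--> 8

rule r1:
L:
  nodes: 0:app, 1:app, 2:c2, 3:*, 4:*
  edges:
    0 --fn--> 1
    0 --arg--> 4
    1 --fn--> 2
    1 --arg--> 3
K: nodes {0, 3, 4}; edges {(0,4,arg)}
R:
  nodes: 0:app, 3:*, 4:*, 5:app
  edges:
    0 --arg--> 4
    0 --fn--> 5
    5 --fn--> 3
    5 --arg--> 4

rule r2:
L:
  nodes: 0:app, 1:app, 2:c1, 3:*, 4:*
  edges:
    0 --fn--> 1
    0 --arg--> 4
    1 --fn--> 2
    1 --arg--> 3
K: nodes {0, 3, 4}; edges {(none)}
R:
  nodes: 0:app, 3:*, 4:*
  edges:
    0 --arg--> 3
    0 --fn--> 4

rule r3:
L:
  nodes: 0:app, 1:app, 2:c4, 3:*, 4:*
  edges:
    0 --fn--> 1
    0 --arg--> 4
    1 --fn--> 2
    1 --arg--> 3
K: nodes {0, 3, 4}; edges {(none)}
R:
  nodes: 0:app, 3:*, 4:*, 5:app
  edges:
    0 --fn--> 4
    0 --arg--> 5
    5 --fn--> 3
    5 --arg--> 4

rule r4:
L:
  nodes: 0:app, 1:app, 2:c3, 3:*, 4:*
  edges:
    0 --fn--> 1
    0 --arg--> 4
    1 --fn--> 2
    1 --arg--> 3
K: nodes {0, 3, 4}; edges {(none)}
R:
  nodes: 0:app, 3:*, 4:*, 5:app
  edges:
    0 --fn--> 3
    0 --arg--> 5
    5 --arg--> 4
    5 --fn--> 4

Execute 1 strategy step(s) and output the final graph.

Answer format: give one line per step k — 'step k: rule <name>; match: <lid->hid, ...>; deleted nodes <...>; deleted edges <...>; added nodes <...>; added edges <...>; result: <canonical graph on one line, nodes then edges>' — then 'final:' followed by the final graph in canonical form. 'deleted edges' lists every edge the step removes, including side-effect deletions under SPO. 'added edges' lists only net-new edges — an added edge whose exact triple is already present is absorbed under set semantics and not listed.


step 1: rule r1; match: 0->5, 1->3, 2->0, 3->2, 4->4; deleted nodes 0, 3; deleted edges (3,0,fn); (3,2,arg); (5,3,fn); added nodes 11; added edges (5,11,fn); (11,2,fn); (11,4,arg); result: nodes: 2:c2, 4:c3, 5:app, 8:c3, 10:app, 11:app edges: (5,4,arg); (5,11,fn); (10,5,fn); (10,8,arg); (11,2,fn); (11,4,arg)
final:
nodes: 2:c2, 4:c3, 5:app, 8:c3, 10:app, 11:app
edges: (5,4,arg); (5,11,fn); (10,5,fn); (10,8,arg); (11,2,fn); (11,4,arg)
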